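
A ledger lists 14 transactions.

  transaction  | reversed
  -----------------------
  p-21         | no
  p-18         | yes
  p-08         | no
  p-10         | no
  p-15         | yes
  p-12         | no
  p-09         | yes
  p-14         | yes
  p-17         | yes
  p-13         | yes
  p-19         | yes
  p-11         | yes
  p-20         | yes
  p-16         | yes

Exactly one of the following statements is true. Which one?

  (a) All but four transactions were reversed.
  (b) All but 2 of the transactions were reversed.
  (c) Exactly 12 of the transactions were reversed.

(a)

|A| = 14, |A ∩ B| = 10, |A ∖ B| = 4.
(a) requires |A ∖ B| = 4: true.
(b) requires |A ∖ B| = 2: false.
(c) requires |A ∩ B| = 12: false.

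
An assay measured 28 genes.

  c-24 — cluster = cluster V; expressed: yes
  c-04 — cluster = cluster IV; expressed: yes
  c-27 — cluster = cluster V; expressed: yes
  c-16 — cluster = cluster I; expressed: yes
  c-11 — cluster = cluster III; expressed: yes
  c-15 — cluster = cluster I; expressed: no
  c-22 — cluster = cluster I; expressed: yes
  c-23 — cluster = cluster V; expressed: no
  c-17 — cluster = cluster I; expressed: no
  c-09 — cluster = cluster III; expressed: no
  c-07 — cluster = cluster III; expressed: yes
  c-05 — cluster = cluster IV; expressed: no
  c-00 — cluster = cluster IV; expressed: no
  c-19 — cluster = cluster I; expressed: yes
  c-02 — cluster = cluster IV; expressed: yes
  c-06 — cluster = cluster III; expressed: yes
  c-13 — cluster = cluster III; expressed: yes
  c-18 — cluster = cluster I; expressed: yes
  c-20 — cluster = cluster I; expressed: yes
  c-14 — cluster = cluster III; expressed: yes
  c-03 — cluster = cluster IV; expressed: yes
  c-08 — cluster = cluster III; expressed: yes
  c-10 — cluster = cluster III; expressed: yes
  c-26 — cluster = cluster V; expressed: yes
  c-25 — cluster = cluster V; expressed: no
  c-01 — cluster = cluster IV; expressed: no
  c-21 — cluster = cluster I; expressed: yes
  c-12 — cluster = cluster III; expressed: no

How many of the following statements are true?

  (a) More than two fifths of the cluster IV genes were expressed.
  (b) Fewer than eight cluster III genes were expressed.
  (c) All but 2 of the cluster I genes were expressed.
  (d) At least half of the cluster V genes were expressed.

4

(a) cluster IV: |A| = 6, |A ∩ B| = 3; needs |A ∩ B| / |A| > 2/5 — true.
(b) cluster III: |A| = 9, |A ∩ B| = 7; needs |A ∩ B| < 8 — true.
(c) cluster I: |A| = 8, |A ∩ B| = 6; needs |A ∖ B| = 2 — true.
(d) cluster V: |A| = 5, |A ∩ B| = 3; needs |A ∩ B| ≥ |A ∖ B| — true.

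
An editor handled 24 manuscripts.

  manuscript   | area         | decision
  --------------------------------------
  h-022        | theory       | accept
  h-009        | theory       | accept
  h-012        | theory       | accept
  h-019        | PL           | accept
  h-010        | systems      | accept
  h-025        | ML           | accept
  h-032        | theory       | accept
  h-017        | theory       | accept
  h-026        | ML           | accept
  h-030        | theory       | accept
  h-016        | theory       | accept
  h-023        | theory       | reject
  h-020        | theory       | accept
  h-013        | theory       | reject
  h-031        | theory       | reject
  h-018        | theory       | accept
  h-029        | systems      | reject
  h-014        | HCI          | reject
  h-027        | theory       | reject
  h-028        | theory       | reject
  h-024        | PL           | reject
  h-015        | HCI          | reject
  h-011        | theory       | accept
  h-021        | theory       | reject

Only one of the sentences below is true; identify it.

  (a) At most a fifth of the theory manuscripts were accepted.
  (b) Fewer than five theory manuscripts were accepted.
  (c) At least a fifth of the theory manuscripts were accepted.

|A| = 16, |A ∩ B| = 10, |A ∖ B| = 6.
(a) requires |A ∩ B| / |A| ≤ 1/5: false.
(b) requires |A ∩ B| < 5: false.
(c) requires |A ∩ B| / |A| ≥ 1/5: true.

(c)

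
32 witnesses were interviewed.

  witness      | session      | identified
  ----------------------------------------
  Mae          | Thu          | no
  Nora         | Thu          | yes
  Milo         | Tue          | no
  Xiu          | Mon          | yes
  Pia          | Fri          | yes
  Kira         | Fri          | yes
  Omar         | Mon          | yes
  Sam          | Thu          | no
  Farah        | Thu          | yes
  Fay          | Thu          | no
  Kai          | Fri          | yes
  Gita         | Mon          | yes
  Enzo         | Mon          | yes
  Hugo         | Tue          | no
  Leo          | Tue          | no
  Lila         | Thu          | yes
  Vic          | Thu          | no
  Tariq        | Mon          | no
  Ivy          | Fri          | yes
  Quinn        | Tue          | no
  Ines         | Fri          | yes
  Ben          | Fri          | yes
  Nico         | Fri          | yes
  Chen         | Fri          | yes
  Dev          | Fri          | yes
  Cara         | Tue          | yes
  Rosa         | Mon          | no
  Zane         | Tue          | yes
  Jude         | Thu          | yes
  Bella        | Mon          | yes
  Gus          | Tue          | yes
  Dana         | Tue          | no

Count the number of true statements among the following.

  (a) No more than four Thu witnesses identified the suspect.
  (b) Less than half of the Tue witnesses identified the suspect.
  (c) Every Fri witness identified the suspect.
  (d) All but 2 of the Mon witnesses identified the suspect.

(a) Thu: |A| = 8, |A ∩ B| = 4; needs |A ∩ B| ≤ 4 — true.
(b) Tue: |A| = 8, |A ∩ B| = 3; needs |A ∩ B| < |A ∖ B| — true.
(c) Fri: |A| = 9, |A ∩ B| = 9; needs A ⊆ B, i.e. every element of A is in B (|A ∖ B| = 0) — true.
(d) Mon: |A| = 7, |A ∩ B| = 5; needs |A ∖ B| = 2 — true.

4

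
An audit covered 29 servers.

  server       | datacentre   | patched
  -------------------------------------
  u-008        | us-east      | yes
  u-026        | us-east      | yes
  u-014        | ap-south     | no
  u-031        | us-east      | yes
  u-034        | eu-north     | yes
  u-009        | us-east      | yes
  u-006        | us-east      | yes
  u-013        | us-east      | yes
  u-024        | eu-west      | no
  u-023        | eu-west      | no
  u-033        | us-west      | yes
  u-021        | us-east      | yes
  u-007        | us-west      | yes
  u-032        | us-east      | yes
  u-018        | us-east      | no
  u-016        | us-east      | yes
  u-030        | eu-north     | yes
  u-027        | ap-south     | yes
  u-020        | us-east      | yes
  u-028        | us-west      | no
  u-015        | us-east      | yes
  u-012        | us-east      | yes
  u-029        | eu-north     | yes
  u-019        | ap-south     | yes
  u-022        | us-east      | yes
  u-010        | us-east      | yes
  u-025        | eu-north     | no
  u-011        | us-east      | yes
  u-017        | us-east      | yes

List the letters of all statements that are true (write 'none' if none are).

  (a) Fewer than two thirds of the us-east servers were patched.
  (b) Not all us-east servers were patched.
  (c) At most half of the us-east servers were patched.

|A| = 17, |A ∩ B| = 16, |A ∖ B| = 1.
(a) |A ∩ B| / |A| < 2/3: fails.
(b) A ⊄ B (|A ∖ B| ≥ 1): holds.
(c) |A ∩ B| ≤ |A ∖ B|: fails.

(b)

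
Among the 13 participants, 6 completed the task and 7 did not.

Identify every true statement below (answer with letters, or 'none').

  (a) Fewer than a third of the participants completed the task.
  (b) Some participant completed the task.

|A| = 13, |A ∩ B| = 6, |A ∖ B| = 7.
(a) |A ∩ B| / |A| < 1/3: fails.
(b) A ∩ B ≠ ∅ (|A ∩ B| ≥ 1): holds.

(b)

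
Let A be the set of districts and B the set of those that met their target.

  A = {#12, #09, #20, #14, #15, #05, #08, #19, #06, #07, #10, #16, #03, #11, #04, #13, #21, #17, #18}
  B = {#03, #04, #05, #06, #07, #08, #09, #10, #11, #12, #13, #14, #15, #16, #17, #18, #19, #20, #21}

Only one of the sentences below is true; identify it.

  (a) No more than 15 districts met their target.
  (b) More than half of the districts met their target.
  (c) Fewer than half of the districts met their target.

|A| = 19, |A ∩ B| = 19, |A ∖ B| = 0.
(a) requires |A ∩ B| ≤ 15: false.
(b) requires |A ∩ B| > |A ∖ B|: true.
(c) requires |A ∩ B| < |A ∖ B|: false.

(b)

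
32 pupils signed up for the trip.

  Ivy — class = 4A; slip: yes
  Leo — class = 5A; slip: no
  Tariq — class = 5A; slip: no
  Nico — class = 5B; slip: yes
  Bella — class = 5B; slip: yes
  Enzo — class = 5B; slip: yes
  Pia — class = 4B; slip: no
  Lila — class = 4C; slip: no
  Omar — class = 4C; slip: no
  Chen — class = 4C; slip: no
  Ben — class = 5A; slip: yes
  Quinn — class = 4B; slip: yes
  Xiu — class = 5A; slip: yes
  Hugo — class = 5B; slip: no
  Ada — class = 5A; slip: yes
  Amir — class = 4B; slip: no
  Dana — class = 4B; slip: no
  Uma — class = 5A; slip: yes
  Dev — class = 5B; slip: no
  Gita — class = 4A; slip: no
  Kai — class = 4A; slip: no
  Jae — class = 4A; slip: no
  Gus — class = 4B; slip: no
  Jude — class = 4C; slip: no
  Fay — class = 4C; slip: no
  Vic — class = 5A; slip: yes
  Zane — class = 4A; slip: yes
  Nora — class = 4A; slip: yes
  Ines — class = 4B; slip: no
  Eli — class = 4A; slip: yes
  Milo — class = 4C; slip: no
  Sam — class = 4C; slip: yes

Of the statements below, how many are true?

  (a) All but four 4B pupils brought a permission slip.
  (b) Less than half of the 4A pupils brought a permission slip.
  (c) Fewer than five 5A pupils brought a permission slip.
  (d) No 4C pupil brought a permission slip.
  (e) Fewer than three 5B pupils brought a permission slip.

0

(a) 4B: |A| = 6, |A ∩ B| = 1; needs |A ∖ B| = 4 — false.
(b) 4A: |A| = 7, |A ∩ B| = 4; needs |A ∩ B| < |A ∖ B| — false.
(c) 5A: |A| = 7, |A ∩ B| = 5; needs |A ∩ B| < 5 — false.
(d) 4C: |A| = 7, |A ∩ B| = 1; needs A ∩ B = ∅ (|A ∩ B| = 0) — false.
(e) 5B: |A| = 5, |A ∩ B| = 3; needs |A ∩ B| < 3 — false.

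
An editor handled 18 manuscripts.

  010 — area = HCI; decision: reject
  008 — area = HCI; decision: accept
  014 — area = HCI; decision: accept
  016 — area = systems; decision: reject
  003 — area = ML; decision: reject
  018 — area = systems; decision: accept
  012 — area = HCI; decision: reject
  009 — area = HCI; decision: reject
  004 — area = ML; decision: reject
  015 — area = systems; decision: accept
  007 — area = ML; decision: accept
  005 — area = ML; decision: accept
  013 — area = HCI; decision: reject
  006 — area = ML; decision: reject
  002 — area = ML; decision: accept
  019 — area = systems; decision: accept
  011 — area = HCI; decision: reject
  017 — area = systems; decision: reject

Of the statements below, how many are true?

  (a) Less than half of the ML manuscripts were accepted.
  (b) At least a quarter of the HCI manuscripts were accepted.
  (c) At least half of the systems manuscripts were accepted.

2

(a) ML: |A| = 6, |A ∩ B| = 3; needs |A ∩ B| < |A ∖ B| — false.
(b) HCI: |A| = 7, |A ∩ B| = 2; needs |A ∩ B| / |A| ≥ 1/4 — true.
(c) systems: |A| = 5, |A ∩ B| = 3; needs |A ∩ B| ≥ |A ∖ B| — true.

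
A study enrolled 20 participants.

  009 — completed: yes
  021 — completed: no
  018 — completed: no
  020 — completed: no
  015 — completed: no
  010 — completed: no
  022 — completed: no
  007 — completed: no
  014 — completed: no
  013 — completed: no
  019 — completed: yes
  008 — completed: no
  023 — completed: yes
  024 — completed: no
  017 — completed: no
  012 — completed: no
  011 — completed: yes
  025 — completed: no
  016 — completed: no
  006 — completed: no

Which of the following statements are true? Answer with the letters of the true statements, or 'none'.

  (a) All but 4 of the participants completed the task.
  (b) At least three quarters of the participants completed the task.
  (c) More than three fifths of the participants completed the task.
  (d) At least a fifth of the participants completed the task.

(d)

|A| = 20, |A ∩ B| = 4, |A ∖ B| = 16.
(a) |A ∖ B| = 4: fails.
(b) |A ∩ B| / |A| ≥ 3/4: fails.
(c) |A ∩ B| / |A| > 3/5: fails.
(d) |A ∩ B| / |A| ≥ 1/5: holds.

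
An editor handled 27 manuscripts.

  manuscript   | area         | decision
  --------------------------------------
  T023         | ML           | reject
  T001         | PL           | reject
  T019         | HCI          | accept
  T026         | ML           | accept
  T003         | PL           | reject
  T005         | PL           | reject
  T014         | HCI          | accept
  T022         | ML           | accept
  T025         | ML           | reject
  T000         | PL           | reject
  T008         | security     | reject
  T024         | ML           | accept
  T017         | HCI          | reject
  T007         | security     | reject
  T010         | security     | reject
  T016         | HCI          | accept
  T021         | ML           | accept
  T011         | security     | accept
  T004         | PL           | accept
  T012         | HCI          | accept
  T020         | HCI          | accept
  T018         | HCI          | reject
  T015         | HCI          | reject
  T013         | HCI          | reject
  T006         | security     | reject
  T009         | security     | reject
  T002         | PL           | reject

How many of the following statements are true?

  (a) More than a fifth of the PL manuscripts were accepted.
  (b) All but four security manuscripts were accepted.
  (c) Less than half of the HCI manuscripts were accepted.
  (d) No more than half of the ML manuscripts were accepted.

0

(a) PL: |A| = 6, |A ∩ B| = 1; needs |A ∩ B| / |A| > 1/5 — false.
(b) security: |A| = 6, |A ∩ B| = 1; needs |A ∖ B| = 4 — false.
(c) HCI: |A| = 9, |A ∩ B| = 5; needs |A ∩ B| < |A ∖ B| — false.
(d) ML: |A| = 6, |A ∩ B| = 4; needs |A ∩ B| ≤ |A ∖ B| — false.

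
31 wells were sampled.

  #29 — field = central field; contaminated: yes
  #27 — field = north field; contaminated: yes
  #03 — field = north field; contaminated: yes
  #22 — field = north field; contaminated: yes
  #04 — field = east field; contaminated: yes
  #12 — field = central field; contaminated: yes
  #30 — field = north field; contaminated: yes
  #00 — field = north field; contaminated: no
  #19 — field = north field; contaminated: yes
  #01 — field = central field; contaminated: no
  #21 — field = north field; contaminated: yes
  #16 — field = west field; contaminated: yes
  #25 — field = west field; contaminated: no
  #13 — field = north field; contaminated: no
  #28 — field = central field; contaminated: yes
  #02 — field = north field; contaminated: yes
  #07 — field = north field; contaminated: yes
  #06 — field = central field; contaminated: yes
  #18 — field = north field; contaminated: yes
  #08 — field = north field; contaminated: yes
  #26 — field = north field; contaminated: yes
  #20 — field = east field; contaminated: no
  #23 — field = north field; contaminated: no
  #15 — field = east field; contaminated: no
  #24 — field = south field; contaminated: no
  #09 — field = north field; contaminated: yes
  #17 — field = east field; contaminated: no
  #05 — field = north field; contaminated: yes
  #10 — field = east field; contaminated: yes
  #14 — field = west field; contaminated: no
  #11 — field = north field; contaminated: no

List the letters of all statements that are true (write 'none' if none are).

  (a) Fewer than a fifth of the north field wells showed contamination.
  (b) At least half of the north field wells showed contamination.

(b)

|A| = 17, |A ∩ B| = 13, |A ∖ B| = 4.
(a) |A ∩ B| / |A| < 1/5: fails.
(b) |A ∩ B| ≥ |A ∖ B|: holds.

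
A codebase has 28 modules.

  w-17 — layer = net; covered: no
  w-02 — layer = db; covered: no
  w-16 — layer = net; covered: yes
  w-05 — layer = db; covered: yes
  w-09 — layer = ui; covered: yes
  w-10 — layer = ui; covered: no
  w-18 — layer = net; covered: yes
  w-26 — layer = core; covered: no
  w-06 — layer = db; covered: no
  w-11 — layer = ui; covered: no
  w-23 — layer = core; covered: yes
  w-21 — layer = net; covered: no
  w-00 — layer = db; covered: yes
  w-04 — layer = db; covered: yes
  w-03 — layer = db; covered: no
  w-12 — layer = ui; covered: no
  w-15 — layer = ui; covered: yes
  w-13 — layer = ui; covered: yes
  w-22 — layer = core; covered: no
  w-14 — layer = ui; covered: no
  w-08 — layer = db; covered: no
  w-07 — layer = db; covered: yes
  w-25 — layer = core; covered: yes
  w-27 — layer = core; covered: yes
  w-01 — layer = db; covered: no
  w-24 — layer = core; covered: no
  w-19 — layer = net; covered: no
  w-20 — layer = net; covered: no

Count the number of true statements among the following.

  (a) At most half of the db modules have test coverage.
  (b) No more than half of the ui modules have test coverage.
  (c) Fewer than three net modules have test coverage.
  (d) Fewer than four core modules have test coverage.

(a) db: |A| = 9, |A ∩ B| = 4; needs |A ∩ B| ≤ |A ∖ B| — true.
(b) ui: |A| = 7, |A ∩ B| = 3; needs |A ∩ B| ≤ |A ∖ B| — true.
(c) net: |A| = 6, |A ∩ B| = 2; needs |A ∩ B| < 3 — true.
(d) core: |A| = 6, |A ∩ B| = 3; needs |A ∩ B| < 4 — true.

4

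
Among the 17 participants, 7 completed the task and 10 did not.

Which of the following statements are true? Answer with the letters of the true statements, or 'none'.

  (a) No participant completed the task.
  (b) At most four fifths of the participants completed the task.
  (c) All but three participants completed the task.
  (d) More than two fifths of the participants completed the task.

(b), (d)

|A| = 17, |A ∩ B| = 7, |A ∖ B| = 10.
(a) A ∩ B = ∅ (|A ∩ B| = 0): fails.
(b) |A ∩ B| / |A| ≤ 4/5: holds.
(c) |A ∖ B| = 3: fails.
(d) |A ∩ B| / |A| > 2/5: holds.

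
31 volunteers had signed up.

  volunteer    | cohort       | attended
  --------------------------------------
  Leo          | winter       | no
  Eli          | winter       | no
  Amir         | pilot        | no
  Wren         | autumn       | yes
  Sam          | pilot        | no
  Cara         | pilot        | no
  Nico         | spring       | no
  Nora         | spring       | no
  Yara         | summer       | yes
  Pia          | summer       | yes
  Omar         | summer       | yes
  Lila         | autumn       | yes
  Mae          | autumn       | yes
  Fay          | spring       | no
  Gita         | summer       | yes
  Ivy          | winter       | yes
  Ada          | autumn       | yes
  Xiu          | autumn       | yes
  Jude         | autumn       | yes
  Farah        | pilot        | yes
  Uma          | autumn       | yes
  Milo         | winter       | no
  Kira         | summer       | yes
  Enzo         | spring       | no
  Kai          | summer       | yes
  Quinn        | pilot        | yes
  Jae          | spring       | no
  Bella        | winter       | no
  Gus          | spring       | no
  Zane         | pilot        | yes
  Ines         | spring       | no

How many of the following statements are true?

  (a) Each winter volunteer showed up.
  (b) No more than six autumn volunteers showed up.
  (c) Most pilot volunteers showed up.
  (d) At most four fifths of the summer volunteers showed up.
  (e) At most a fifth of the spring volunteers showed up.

1

(a) winter: |A| = 5, |A ∩ B| = 1; needs A ⊆ B, i.e. every element of A is in B (|A ∖ B| = 0) — false.
(b) autumn: |A| = 7, |A ∩ B| = 7; needs |A ∩ B| ≤ 6 — false.
(c) pilot: |A| = 6, |A ∩ B| = 3; needs |A ∩ B| > |A ∖ B| — false.
(d) summer: |A| = 6, |A ∩ B| = 6; needs |A ∩ B| / |A| ≤ 4/5 — false.
(e) spring: |A| = 7, |A ∩ B| = 0; needs |A ∩ B| / |A| ≤ 1/5 — true.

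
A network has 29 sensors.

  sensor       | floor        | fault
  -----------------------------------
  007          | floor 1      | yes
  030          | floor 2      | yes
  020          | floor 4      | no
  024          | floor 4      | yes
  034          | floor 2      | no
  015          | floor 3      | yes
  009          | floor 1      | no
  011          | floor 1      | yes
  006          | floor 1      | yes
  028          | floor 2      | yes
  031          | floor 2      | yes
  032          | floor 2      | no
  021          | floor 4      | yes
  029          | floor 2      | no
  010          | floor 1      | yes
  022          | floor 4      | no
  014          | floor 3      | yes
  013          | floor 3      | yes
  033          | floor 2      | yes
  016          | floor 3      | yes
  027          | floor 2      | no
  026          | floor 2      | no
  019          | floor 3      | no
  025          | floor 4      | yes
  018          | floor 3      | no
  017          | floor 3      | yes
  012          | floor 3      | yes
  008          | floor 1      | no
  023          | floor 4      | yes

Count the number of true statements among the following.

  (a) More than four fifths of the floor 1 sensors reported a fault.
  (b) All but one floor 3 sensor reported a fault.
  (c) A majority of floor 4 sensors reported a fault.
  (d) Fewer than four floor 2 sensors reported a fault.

(a) floor 1: |A| = 6, |A ∩ B| = 4; needs |A ∩ B| / |A| > 4/5 — false.
(b) floor 3: |A| = 8, |A ∩ B| = 6; needs |A ∖ B| = 1 — false.
(c) floor 4: |A| = 6, |A ∩ B| = 4; needs |A ∩ B| > |A ∖ B| — true.
(d) floor 2: |A| = 9, |A ∩ B| = 4; needs |A ∩ B| < 4 — false.

1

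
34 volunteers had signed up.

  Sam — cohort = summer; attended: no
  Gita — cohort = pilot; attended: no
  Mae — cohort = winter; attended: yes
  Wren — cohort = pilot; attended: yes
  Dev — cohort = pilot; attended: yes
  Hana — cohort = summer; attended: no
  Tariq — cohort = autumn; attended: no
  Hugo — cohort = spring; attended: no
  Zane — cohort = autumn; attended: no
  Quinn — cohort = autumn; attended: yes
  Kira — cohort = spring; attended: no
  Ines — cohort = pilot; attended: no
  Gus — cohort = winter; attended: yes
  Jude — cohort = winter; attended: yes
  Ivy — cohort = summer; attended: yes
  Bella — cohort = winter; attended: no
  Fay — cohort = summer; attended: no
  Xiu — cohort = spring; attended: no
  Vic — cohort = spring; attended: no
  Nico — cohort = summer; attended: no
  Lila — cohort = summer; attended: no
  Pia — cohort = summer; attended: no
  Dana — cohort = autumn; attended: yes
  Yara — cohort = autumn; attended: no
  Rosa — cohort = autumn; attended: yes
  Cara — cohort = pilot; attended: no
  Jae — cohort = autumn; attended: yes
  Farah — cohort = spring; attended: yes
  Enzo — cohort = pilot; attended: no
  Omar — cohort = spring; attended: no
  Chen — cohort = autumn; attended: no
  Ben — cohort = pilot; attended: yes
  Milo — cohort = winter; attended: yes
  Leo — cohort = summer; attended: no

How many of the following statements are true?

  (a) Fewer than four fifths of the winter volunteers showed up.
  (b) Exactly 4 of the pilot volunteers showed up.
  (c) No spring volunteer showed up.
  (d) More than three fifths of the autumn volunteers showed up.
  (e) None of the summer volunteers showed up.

0

(a) winter: |A| = 5, |A ∩ B| = 4; needs |A ∩ B| / |A| < 4/5 — false.
(b) pilot: |A| = 7, |A ∩ B| = 3; needs |A ∩ B| = 4 — false.
(c) spring: |A| = 6, |A ∩ B| = 1; needs A ∩ B = ∅ (|A ∩ B| = 0) — false.
(d) autumn: |A| = 8, |A ∩ B| = 4; needs |A ∩ B| / |A| > 3/5 — false.
(e) summer: |A| = 8, |A ∩ B| = 1; needs A ∩ B = ∅ (|A ∩ B| = 0) — false.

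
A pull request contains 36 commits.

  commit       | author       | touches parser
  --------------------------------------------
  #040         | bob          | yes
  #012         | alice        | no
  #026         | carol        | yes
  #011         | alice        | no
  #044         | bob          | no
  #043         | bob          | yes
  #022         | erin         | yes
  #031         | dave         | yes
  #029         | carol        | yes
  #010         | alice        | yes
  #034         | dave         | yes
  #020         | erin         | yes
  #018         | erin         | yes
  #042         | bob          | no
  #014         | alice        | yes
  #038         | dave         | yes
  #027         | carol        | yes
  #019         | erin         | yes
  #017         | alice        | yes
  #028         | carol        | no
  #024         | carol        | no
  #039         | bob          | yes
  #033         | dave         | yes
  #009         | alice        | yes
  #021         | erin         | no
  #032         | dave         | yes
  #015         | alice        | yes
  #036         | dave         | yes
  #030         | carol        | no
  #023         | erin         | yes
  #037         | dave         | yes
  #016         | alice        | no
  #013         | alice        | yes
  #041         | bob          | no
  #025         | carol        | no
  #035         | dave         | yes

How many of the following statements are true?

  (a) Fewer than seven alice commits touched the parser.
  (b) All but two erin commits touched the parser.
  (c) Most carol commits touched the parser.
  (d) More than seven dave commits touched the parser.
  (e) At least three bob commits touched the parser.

(a) alice: |A| = 9, |A ∩ B| = 6; needs |A ∩ B| < 7 — true.
(b) erin: |A| = 6, |A ∩ B| = 5; needs |A ∖ B| = 2 — false.
(c) carol: |A| = 7, |A ∩ B| = 3; needs |A ∩ B| > |A ∖ B| — false.
(d) dave: |A| = 8, |A ∩ B| = 8; needs |A ∩ B| > 7 — true.
(e) bob: |A| = 6, |A ∩ B| = 3; needs |A ∩ B| ≥ 3 — true.

3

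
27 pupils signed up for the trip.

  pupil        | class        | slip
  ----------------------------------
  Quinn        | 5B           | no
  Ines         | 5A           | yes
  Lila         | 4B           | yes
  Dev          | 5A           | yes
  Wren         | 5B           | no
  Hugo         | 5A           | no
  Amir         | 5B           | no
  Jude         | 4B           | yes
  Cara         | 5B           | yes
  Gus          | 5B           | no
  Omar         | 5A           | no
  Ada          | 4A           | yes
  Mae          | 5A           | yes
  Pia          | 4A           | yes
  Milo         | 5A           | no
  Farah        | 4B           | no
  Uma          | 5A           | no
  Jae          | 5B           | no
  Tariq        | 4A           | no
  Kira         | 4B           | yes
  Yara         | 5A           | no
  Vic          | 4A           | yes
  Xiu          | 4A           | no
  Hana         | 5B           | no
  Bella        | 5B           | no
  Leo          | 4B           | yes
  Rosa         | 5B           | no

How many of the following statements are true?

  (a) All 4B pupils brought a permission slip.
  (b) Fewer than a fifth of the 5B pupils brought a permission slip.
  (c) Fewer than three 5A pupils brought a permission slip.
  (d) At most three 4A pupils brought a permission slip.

(a) 4B: |A| = 5, |A ∩ B| = 4; needs A ⊆ B, i.e. every element of A is in B (|A ∖ B| = 0) — false.
(b) 5B: |A| = 9, |A ∩ B| = 1; needs |A ∩ B| / |A| < 1/5 — true.
(c) 5A: |A| = 8, |A ∩ B| = 3; needs |A ∩ B| < 3 — false.
(d) 4A: |A| = 5, |A ∩ B| = 3; needs |A ∩ B| ≤ 3 — true.

2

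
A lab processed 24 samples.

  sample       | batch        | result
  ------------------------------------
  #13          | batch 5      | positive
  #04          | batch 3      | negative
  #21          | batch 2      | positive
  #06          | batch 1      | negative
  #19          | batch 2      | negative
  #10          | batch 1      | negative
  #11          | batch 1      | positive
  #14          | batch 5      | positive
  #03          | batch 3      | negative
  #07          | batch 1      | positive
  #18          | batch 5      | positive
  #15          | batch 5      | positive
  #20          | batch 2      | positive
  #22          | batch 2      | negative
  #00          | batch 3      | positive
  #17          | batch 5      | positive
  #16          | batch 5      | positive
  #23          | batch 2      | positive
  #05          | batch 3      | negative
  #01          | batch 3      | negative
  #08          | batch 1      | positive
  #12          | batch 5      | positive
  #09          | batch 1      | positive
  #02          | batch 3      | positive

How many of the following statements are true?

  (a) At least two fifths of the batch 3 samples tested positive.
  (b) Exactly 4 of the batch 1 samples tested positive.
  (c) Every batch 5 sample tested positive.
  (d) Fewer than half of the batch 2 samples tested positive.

2

(a) batch 3: |A| = 6, |A ∩ B| = 2; needs |A ∩ B| / |A| ≥ 2/5 — false.
(b) batch 1: |A| = 6, |A ∩ B| = 4; needs |A ∩ B| = 4 — true.
(c) batch 5: |A| = 7, |A ∩ B| = 7; needs A ⊆ B, i.e. every element of A is in B (|A ∖ B| = 0) — true.
(d) batch 2: |A| = 5, |A ∩ B| = 3; needs |A ∩ B| < |A ∖ B| — false.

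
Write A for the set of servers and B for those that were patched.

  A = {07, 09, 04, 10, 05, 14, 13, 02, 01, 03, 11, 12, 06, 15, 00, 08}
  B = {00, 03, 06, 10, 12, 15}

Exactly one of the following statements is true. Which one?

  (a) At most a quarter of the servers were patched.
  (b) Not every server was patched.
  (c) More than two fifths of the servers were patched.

(b)

|A| = 16, |A ∩ B| = 6, |A ∖ B| = 10.
(a) requires |A ∩ B| / |A| ≤ 1/4: false.
(b) requires A ⊄ B (|A ∖ B| ≥ 1): true.
(c) requires |A ∩ B| / |A| > 2/5: false.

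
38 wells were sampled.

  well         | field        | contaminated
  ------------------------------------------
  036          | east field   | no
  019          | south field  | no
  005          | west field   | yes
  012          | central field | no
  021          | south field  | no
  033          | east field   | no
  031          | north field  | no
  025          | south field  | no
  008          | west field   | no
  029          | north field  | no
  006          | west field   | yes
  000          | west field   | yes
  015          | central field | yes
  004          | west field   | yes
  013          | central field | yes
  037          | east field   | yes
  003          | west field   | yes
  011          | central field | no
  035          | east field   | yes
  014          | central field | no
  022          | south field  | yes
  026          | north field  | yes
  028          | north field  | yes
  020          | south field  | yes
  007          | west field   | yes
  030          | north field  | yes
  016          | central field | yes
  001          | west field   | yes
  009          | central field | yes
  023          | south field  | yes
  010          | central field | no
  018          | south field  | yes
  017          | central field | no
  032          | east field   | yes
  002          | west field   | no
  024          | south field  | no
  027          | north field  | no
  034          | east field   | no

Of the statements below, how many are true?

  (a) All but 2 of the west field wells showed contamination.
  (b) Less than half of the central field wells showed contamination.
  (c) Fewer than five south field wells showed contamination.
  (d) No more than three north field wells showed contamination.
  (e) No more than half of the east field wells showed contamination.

(a) west field: |A| = 9, |A ∩ B| = 7; needs |A ∖ B| = 2 — true.
(b) central field: |A| = 9, |A ∩ B| = 4; needs |A ∩ B| < |A ∖ B| — true.
(c) south field: |A| = 8, |A ∩ B| = 4; needs |A ∩ B| < 5 — true.
(d) north field: |A| = 6, |A ∩ B| = 3; needs |A ∩ B| ≤ 3 — true.
(e) east field: |A| = 6, |A ∩ B| = 3; needs |A ∩ B| ≤ |A ∖ B| — true.

5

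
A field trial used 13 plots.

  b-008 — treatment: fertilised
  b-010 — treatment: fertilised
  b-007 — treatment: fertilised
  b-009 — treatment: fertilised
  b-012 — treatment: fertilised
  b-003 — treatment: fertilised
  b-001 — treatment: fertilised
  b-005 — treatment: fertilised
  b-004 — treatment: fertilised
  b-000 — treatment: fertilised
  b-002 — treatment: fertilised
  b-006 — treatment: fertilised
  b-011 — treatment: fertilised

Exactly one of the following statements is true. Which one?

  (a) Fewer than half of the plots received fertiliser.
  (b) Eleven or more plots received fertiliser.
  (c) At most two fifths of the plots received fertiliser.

|A| = 13, |A ∩ B| = 13, |A ∖ B| = 0.
(a) requires |A ∩ B| < |A ∖ B|: false.
(b) requires |A ∩ B| ≥ 11: true.
(c) requires |A ∩ B| / |A| ≤ 2/5: false.

(b)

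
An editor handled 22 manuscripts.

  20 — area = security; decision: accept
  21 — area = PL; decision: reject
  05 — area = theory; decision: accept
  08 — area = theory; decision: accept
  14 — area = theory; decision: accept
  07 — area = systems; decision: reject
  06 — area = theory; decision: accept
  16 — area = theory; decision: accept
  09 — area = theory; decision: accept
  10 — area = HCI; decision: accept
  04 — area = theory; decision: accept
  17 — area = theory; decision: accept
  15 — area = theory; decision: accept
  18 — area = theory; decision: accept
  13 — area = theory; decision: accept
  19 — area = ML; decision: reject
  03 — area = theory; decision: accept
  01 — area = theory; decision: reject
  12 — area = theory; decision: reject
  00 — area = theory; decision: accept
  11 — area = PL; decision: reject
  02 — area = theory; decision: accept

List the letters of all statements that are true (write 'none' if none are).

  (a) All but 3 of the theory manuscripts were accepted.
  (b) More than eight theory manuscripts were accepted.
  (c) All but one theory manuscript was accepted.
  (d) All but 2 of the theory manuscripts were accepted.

|A| = 16, |A ∩ B| = 14, |A ∖ B| = 2.
(a) |A ∖ B| = 3: fails.
(b) |A ∩ B| > 8: holds.
(c) |A ∖ B| = 1: fails.
(d) |A ∖ B| = 2: holds.

(b), (d)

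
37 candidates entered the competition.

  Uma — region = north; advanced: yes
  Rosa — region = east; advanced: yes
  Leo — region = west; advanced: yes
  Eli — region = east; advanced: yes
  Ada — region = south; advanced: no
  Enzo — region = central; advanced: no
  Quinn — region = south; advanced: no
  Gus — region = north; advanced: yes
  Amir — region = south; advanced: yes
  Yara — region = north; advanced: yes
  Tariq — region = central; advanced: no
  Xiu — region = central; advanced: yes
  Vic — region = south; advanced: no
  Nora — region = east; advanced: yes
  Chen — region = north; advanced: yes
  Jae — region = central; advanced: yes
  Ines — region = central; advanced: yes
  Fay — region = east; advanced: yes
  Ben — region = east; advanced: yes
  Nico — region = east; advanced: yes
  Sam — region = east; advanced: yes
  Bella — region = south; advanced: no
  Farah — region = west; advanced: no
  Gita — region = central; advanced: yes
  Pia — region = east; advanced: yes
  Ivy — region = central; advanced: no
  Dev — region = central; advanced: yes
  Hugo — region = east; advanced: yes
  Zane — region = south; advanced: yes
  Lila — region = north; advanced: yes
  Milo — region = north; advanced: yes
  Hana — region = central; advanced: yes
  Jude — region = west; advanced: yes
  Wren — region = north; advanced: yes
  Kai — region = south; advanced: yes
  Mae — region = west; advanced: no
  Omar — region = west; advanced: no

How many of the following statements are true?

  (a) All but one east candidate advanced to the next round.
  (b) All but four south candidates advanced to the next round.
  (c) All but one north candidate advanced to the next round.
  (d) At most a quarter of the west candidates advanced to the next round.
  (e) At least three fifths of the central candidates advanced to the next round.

2

(a) east: |A| = 9, |A ∩ B| = 9; needs |A ∖ B| = 1 — false.
(b) south: |A| = 7, |A ∩ B| = 3; needs |A ∖ B| = 4 — true.
(c) north: |A| = 7, |A ∩ B| = 7; needs |A ∖ B| = 1 — false.
(d) west: |A| = 5, |A ∩ B| = 2; needs |A ∩ B| / |A| ≤ 1/4 — false.
(e) central: |A| = 9, |A ∩ B| = 6; needs |A ∩ B| / |A| ≥ 3/5 — true.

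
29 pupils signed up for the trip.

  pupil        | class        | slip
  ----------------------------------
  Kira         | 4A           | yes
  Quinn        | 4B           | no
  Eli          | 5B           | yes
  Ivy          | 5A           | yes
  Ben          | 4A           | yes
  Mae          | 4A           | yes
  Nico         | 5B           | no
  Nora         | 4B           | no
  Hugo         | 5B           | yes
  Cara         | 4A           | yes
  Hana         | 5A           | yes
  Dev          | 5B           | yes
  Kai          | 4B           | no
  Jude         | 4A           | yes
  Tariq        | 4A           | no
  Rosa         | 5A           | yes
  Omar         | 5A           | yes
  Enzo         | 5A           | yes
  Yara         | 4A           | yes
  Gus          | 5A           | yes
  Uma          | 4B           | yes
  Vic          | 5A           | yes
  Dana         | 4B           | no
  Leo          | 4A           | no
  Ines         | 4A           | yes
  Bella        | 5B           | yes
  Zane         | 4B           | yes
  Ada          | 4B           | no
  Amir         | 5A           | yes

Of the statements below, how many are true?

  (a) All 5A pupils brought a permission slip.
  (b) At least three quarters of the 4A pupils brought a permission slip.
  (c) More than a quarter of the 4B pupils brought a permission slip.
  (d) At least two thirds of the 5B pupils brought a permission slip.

4

(a) 5A: |A| = 8, |A ∩ B| = 8; needs A ⊆ B, i.e. every element of A is in B (|A ∖ B| = 0) — true.
(b) 4A: |A| = 9, |A ∩ B| = 7; needs |A ∩ B| / |A| ≥ 3/4 — true.
(c) 4B: |A| = 7, |A ∩ B| = 2; needs |A ∩ B| / |A| > 1/4 — true.
(d) 5B: |A| = 5, |A ∩ B| = 4; needs |A ∩ B| / |A| ≥ 2/3 — true.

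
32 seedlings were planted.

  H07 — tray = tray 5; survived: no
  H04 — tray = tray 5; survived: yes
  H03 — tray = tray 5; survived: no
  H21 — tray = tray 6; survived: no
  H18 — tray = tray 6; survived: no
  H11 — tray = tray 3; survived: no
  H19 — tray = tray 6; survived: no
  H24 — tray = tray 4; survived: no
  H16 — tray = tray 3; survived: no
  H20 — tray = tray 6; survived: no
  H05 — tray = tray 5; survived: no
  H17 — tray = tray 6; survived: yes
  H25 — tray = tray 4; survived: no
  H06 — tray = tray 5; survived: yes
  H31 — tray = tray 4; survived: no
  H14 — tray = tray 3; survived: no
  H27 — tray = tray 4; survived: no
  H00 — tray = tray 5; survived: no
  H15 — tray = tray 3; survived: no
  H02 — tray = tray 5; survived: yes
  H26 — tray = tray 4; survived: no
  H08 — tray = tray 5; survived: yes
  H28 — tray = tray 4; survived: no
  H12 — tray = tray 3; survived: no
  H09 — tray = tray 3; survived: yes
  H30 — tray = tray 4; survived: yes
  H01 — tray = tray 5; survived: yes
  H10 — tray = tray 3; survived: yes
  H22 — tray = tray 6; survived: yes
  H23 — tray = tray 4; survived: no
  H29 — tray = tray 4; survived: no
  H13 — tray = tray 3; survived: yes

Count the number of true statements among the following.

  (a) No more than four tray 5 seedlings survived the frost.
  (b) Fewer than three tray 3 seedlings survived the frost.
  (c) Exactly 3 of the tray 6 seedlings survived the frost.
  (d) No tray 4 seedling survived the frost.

0

(a) tray 5: |A| = 9, |A ∩ B| = 5; needs |A ∩ B| ≤ 4 — false.
(b) tray 3: |A| = 8, |A ∩ B| = 3; needs |A ∩ B| < 3 — false.
(c) tray 6: |A| = 6, |A ∩ B| = 2; needs |A ∩ B| = 3 — false.
(d) tray 4: |A| = 9, |A ∩ B| = 1; needs A ∩ B = ∅ (|A ∩ B| = 0) — false.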